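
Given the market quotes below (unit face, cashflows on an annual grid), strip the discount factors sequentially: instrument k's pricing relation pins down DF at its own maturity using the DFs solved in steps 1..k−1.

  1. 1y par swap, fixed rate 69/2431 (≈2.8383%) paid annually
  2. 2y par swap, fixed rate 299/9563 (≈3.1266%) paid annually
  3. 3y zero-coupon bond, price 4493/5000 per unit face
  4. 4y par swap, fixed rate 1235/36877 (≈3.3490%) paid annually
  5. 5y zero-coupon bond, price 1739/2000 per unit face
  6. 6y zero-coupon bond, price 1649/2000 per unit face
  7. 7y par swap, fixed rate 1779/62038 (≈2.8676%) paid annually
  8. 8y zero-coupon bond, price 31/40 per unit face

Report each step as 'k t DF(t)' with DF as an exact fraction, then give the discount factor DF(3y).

step 1 [1y] swap r/1=69/2431: DF=(1 − 69/2431·(0))/(1+69/2431) = 2431/2500 ≈ 0.972400
step 2 [2y] swap r/1=299/9563: DF=(1 − 299/9563·(0.972400))/(1+299/9563) = 4701/5000 ≈ 0.940200
step 3 [3y] zero: DF = P = 4493/5000 ≈ 0.898600
step 4 [4y] swap r/1=1235/36877: DF=(1 − 1235/36877·(0.972400+0.940200+0.898600))/(1+1235/36877) = 1753/2000 ≈ 0.876500
step 5 [5y] zero: DF = P = 1739/2000 ≈ 0.869500
step 6 [6y] zero: DF = P = 1649/2000 ≈ 0.824500
step 7 [7y] swap r/1=1779/62038: DF=(1 − 1779/62038·(0.972400+0.940200+0.898600+0.876500+0.869500+0.824500))/(1+1779/62038) = 8221/10000 ≈ 0.822100
step 8 [8y] zero: DF = P = 31/40 ≈ 0.775000

1 1 2431/2500
2 2 4701/5000
3 3 4493/5000
4 4 1753/2000
5 5 1739/2000
6 6 1649/2000
7 7 8221/10000
8 8 31/40
DF(3y) = 4493/5000 ≈ 0.898600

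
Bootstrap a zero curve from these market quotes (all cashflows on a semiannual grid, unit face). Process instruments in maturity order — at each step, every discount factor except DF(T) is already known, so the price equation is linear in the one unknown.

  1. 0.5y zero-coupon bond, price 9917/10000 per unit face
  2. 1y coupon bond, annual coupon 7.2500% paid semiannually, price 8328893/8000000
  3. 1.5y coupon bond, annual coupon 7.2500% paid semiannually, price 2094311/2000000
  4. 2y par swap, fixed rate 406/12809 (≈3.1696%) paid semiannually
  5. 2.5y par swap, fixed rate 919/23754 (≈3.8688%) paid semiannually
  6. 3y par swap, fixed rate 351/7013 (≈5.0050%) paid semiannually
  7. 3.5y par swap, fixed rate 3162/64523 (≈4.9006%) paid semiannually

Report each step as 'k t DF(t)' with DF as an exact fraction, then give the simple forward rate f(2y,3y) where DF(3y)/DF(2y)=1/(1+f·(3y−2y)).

1 1/2 9917/10000
2 1 97/100
3 3/2 9419/10000
4 2 9391/10000
5 5/2 9081/10000
6 3 2149/2500
7 7/2 8419/10000
f(2y,3y) = ((9391/10000)/(2149/2500) − 1)/(1) = 795/8596 ≈ 9.2485%

step 1 [0.5y] zero: DF = P = 9917/10000 ≈ 0.991700
step 2 [1y] bond c/2=29/800: DF=(8328893/8000000 − 29/800·(0.991700))/(1+29/800) = 97/100 ≈ 0.970000
step 3 [1.5y] bond c/2=29/800: DF=(2094311/2000000 − 29/800·(0.991700+0.970000))/(1+29/800) = 9419/10000 ≈ 0.941900
step 4 [2y] swap r/2=203/12809: DF=(1 − 203/12809·(0.991700+0.970000+0.941900))/(1+203/12809) = 9391/10000 ≈ 0.939100
step 5 [2.5y] swap r/2=919/47508: DF=(1 − 919/47508·(0.991700+0.970000+0.941900+0.939100))/(1+919/47508) = 9081/10000 ≈ 0.908100
step 6 [3y] swap r/2=351/14026: DF=(1 − 351/14026·(0.991700+0.970000+0.941900+0.939100+0.908100))/(1+351/14026) = 2149/2500 ≈ 0.859600
step 7 [3.5y] swap r/2=1581/64523: DF=(1 − 1581/64523·(0.991700+0.970000+0.941900+0.939100+0.908100+0.859600))/(1+1581/64523) = 8419/10000 ≈ 0.841900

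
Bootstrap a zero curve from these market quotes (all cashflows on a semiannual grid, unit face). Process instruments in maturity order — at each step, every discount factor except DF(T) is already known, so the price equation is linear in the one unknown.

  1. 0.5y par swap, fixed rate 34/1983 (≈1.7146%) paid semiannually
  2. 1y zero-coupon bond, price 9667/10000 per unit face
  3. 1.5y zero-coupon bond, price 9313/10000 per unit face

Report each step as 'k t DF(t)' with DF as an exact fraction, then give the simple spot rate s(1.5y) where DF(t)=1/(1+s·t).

step 1 [0.5y] swap r/2=17/1983: DF=(1 − 17/1983·(0))/(1+17/1983) = 1983/2000 ≈ 0.991500
step 2 [1y] zero: DF = P = 9667/10000 ≈ 0.966700
step 3 [1.5y] zero: DF = P = 9313/10000 ≈ 0.931300

1 1/2 1983/2000
2 1 9667/10000
3 3/2 9313/10000
s(1.5y) = (1/(9313/10000) − 1)/(3/2) = 458/9313 ≈ 4.9179%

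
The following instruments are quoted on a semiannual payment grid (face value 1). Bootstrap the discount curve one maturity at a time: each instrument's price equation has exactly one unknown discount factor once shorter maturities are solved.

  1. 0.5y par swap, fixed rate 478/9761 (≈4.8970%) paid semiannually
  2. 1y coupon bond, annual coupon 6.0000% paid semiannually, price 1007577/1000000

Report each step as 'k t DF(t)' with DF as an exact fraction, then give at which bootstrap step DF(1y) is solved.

1 1/2 9761/10000
2 1 4749/5000
DF(1y) is solved at step 2

step 1 [0.5y] swap r/2=239/9761: DF=(1 − 239/9761·(0))/(1+239/9761) = 9761/10000 ≈ 0.976100
step 2 [1y] bond c/2=3/100: DF=(1007577/1000000 − 3/100·(0.976100))/(1+3/100) = 4749/5000 ≈ 0.949800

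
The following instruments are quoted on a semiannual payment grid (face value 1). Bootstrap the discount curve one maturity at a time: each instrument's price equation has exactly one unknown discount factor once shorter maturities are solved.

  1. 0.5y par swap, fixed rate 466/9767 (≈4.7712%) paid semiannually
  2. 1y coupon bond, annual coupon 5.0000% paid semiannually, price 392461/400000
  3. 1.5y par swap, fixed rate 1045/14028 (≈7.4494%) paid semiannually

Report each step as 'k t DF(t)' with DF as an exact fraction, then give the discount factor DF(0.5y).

step 1 [0.5y] swap r/2=233/9767: DF=(1 − 233/9767·(0))/(1+233/9767) = 9767/10000 ≈ 0.976700
step 2 [1y] bond c/2=1/40: DF=(392461/400000 − 1/40·(0.976700))/(1+1/40) = 4667/5000 ≈ 0.933400
step 3 [1.5y] swap r/2=1045/28056: DF=(1 − 1045/28056·(0.976700+0.933400))/(1+1045/28056) = 1791/2000 ≈ 0.895500

1 1/2 9767/10000
2 1 4667/5000
3 3/2 1791/2000
DF(0.5y) = 9767/10000 ≈ 0.976700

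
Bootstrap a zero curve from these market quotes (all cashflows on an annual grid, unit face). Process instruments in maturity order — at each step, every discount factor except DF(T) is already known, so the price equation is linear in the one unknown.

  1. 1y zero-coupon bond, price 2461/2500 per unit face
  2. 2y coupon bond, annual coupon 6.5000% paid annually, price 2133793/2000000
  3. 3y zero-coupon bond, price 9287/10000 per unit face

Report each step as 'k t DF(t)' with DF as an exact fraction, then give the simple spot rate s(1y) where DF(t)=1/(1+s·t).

step 1 [1y] zero: DF = P = 2461/2500 ≈ 0.984400
step 2 [2y] bond c/1=13/200: DF=(2133793/2000000 − 13/200·(0.984400))/(1+13/200) = 9417/10000 ≈ 0.941700
step 3 [3y] zero: DF = P = 9287/10000 ≈ 0.928700

1 1 2461/2500
2 2 9417/10000
3 3 9287/10000
s(1y) = (1/(2461/2500) − 1)/(1) = 39/2461 ≈ 1.5847%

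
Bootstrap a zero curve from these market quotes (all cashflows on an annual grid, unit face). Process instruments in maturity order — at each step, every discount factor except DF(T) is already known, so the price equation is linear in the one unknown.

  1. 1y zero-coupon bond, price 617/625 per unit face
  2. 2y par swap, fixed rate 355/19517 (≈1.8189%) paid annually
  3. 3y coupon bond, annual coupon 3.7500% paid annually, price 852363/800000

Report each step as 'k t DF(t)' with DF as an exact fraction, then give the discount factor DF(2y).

step 1 [1y] zero: DF = P = 617/625 ≈ 0.987200
step 2 [2y] swap r/1=355/19517: DF=(1 − 355/19517·(0.987200))/(1+355/19517) = 1929/2000 ≈ 0.964500
step 3 [3y] bond c/1=3/80: DF=(852363/800000 − 3/80·(0.987200+0.964500))/(1+3/80) = 2391/2500 ≈ 0.956400

1 1 617/625
2 2 1929/2000
3 3 2391/2500
DF(2y) = 1929/2000 ≈ 0.964500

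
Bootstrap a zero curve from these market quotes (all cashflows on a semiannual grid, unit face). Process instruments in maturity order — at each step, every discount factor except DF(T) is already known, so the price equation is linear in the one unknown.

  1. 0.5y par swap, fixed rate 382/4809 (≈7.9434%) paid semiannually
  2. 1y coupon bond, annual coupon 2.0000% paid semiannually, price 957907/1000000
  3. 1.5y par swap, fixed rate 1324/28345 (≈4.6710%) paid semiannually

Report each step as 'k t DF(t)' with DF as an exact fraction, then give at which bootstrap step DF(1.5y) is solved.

1 1/2 4809/5000
2 1 9389/10000
3 3/2 4669/5000
DF(1.5y) is solved at step 3

step 1 [0.5y] swap r/2=191/4809: DF=(1 − 191/4809·(0))/(1+191/4809) = 4809/5000 ≈ 0.961800
step 2 [1y] bond c/2=1/100: DF=(957907/1000000 − 1/100·(0.961800))/(1+1/100) = 9389/10000 ≈ 0.938900
step 3 [1.5y] swap r/2=662/28345: DF=(1 − 662/28345·(0.961800+0.938900))/(1+662/28345) = 4669/5000 ≈ 0.933800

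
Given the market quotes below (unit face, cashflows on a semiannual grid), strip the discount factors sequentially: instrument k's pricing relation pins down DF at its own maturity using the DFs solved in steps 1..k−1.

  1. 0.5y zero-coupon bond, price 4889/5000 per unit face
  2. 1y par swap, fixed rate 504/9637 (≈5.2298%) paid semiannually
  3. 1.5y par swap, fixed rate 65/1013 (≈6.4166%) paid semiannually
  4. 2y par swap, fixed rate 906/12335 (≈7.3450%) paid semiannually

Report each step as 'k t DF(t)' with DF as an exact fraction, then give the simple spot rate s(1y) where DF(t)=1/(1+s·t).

step 1 [0.5y] zero: DF = P = 4889/5000 ≈ 0.977800
step 2 [1y] swap r/2=252/9637: DF=(1 − 252/9637·(0.977800))/(1+252/9637) = 1187/1250 ≈ 0.949600
step 3 [1.5y] swap r/2=65/2026: DF=(1 − 65/2026·(0.977800+0.949600))/(1+65/2026) = 909/1000 ≈ 0.909000
step 4 [2y] swap r/2=453/12335: DF=(1 − 453/12335·(0.977800+0.949600+0.909000))/(1+453/12335) = 8641/10000 ≈ 0.864100

1 1/2 4889/5000
2 1 1187/1250
3 3/2 909/1000
4 2 8641/10000
s(1y) = (1/(1187/1250) − 1)/(1) = 63/1187 ≈ 5.3075%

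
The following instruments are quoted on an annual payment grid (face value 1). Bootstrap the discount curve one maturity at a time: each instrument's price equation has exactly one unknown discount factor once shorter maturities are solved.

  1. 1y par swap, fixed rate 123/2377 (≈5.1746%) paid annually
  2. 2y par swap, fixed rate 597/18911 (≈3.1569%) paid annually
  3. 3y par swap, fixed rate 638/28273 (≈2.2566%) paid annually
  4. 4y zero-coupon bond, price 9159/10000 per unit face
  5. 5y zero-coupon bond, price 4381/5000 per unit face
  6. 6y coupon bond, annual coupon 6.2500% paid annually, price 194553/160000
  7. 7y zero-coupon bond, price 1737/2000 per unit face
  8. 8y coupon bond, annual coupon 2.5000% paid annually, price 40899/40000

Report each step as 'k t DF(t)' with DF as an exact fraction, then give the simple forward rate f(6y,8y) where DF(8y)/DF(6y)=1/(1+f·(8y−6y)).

step 1 [1y] swap r/1=123/2377: DF=(1 − 123/2377·(0))/(1+123/2377) = 2377/2500 ≈ 0.950800
step 2 [2y] swap r/1=597/18911: DF=(1 − 597/18911·(0.950800))/(1+597/18911) = 9403/10000 ≈ 0.940300
step 3 [3y] swap r/1=638/28273: DF=(1 − 638/28273·(0.950800+0.940300))/(1+638/28273) = 4681/5000 ≈ 0.936200
step 4 [4y] zero: DF = P = 9159/10000 ≈ 0.915900
step 5 [5y] zero: DF = P = 4381/5000 ≈ 0.876200
step 6 [6y] bond c/1=1/16: DF=(194553/160000 − 1/16·(0.950800+0.940300+0.936200+0.915900+0.876200))/(1+1/16) = 8727/10000 ≈ 0.872700
step 7 [7y] zero: DF = P = 1737/2000 ≈ 0.868500
step 8 [8y] bond c/1=1/40: DF=(40899/40000 − 1/40·(0.950800+0.940300+0.936200+0.915900+0.876200+0.872700+0.868500))/(1+1/40) = 1053/1250 ≈ 0.842400

1 1 2377/2500
2 2 9403/10000
3 3 4681/5000
4 4 9159/10000
5 5 4381/5000
6 6 8727/10000
7 7 1737/2000
8 8 1053/1250
f(6y,8y) = ((8727/10000)/(1053/1250) − 1)/(2) = 101/5616 ≈ 1.7984%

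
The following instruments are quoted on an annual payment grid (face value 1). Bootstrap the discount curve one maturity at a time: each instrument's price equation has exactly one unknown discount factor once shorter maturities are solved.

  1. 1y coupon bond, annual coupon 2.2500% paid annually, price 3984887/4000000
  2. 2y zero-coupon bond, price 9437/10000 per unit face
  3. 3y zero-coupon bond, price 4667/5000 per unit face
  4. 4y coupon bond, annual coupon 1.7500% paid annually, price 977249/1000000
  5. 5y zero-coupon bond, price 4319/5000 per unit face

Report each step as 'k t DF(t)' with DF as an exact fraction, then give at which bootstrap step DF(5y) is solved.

1 1 9743/10000
2 2 9437/10000
3 3 4667/5000
4 4 4557/5000
5 5 4319/5000
DF(5y) is solved at step 5

step 1 [1y] bond c/1=9/400: DF=(3984887/4000000 − 9/400·(0))/(1+9/400) = 9743/10000 ≈ 0.974300
step 2 [2y] zero: DF = P = 9437/10000 ≈ 0.943700
step 3 [3y] zero: DF = P = 4667/5000 ≈ 0.933400
step 4 [4y] bond c/1=7/400: DF=(977249/1000000 − 7/400·(0.974300+0.943700+0.933400))/(1+7/400) = 4557/5000 ≈ 0.911400
step 5 [5y] zero: DF = P = 4319/5000 ≈ 0.863800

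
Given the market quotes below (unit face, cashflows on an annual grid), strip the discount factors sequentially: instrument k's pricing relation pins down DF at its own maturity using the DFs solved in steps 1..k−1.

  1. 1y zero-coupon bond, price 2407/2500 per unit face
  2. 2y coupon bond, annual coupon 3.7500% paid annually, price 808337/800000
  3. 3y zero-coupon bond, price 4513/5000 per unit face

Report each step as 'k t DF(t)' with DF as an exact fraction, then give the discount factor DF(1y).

1 1 2407/2500
2 2 9391/10000
3 3 4513/5000
DF(1y) = 2407/2500 ≈ 0.962800

step 1 [1y] zero: DF = P = 2407/2500 ≈ 0.962800
step 2 [2y] bond c/1=3/80: DF=(808337/800000 − 3/80·(0.962800))/(1+3/80) = 9391/10000 ≈ 0.939100
step 3 [3y] zero: DF = P = 4513/5000 ≈ 0.902600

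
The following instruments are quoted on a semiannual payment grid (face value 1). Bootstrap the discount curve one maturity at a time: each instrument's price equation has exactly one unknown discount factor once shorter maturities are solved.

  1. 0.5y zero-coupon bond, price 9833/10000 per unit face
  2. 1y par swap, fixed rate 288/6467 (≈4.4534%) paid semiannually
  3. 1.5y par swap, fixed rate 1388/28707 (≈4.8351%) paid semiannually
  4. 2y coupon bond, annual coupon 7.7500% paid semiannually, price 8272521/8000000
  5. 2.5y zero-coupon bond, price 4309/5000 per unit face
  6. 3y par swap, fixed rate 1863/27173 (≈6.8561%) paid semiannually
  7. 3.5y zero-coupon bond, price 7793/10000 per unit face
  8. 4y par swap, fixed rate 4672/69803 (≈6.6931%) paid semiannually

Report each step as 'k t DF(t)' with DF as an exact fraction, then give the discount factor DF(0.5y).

step 1 [0.5y] zero: DF = P = 9833/10000 ≈ 0.983300
step 2 [1y] swap r/2=144/6467: DF=(1 − 144/6467·(0.983300))/(1+144/6467) = 598/625 ≈ 0.956800
step 3 [1.5y] swap r/2=694/28707: DF=(1 − 694/28707·(0.983300+0.956800))/(1+694/28707) = 4653/5000 ≈ 0.930600
step 4 [2y] bond c/2=31/800: DF=(8272521/8000000 − 31/800·(0.983300+0.956800+0.930600))/(1+31/800) = 2221/2500 ≈ 0.888400
step 5 [2.5y] zero: DF = P = 4309/5000 ≈ 0.861800
step 6 [3y] swap r/2=1863/54346: DF=(1 − 1863/54346·(0.983300+0.956800+0.930600+0.888400+0.861800))/(1+1863/54346) = 8137/10000 ≈ 0.813700
step 7 [3.5y] zero: DF = P = 7793/10000 ≈ 0.779300
step 8 [4y] swap r/2=2336/69803: DF=(1 − 2336/69803·(0.983300+0.956800+0.930600+0.888400+0.861800+0.813700+0.779300))/(1+2336/69803) = 479/625 ≈ 0.766400

1 1/2 9833/10000
2 1 598/625
3 3/2 4653/5000
4 2 2221/2500
5 5/2 4309/5000
6 3 8137/10000
7 7/2 7793/10000
8 4 479/625
DF(0.5y) = 9833/10000 ≈ 0.983300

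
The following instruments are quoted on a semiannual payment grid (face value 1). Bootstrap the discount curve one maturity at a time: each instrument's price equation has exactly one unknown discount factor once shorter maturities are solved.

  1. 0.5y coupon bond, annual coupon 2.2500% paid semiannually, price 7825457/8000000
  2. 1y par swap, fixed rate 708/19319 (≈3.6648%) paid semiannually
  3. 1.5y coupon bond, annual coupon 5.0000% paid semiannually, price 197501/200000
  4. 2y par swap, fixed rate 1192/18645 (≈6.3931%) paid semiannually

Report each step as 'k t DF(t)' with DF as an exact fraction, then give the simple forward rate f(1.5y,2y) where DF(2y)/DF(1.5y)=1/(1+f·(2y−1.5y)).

step 1 [0.5y] bond c/2=9/800: DF=(7825457/8000000 − 9/800·(0))/(1+9/800) = 9673/10000 ≈ 0.967300
step 2 [1y] swap r/2=354/19319: DF=(1 − 354/19319·(0.967300))/(1+354/19319) = 4823/5000 ≈ 0.964600
step 3 [1.5y] bond c/2=1/40: DF=(197501/200000 − 1/40·(0.967300+0.964600))/(1+1/40) = 9163/10000 ≈ 0.916300
step 4 [2y] swap r/2=596/18645: DF=(1 − 596/18645·(0.967300+0.964600+0.916300))/(1+596/18645) = 1101/1250 ≈ 0.880800

1 1/2 9673/10000
2 1 4823/5000
3 3/2 9163/10000
4 2 1101/1250
f(1.5y,2y) = ((9163/10000)/(1101/1250) − 1)/(1/2) = 355/4404 ≈ 8.0609%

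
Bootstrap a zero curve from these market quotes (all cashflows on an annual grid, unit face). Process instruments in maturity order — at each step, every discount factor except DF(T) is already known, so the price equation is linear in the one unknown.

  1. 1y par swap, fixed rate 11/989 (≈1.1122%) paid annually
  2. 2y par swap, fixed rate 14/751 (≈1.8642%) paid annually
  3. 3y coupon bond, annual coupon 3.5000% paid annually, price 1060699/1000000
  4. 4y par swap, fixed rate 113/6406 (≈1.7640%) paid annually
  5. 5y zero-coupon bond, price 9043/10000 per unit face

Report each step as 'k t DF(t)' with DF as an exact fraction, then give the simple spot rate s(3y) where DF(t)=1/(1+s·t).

step 1 [1y] swap r/1=11/989: DF=(1 − 11/989·(0))/(1+11/989) = 989/1000 ≈ 0.989000
step 2 [2y] swap r/1=14/751: DF=(1 − 14/751·(0.989000))/(1+14/751) = 2409/2500 ≈ 0.963600
step 3 [3y] bond c/1=7/200: DF=(1060699/1000000 − 7/200·(0.989000+0.963600))/(1+7/200) = 2397/2500 ≈ 0.958800
step 4 [4y] swap r/1=113/6406: DF=(1 − 113/6406·(0.989000+0.963600+0.958800))/(1+113/6406) = 4661/5000 ≈ 0.932200
step 5 [5y] zero: DF = P = 9043/10000 ≈ 0.904300

1 1 989/1000
2 2 2409/2500
3 3 2397/2500
4 4 4661/5000
5 5 9043/10000
s(3y) = (1/(2397/2500) − 1)/(3) = 103/7191 ≈ 1.4323%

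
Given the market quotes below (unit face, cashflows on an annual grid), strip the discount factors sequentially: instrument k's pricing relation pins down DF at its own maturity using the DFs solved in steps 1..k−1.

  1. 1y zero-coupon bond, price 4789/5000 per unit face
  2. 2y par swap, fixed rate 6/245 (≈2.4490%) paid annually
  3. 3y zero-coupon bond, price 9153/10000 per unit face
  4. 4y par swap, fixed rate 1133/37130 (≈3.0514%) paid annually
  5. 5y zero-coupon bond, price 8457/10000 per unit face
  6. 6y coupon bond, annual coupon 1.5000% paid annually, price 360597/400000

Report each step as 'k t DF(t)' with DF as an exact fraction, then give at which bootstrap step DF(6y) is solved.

step 1 [1y] zero: DF = P = 4789/5000 ≈ 0.957800
step 2 [2y] swap r/1=6/245: DF=(1 − 6/245·(0.957800))/(1+6/245) = 2383/2500 ≈ 0.953200
step 3 [3y] zero: DF = P = 9153/10000 ≈ 0.915300
step 4 [4y] swap r/1=1133/37130: DF=(1 − 1133/37130·(0.957800+0.953200+0.915300))/(1+1133/37130) = 8867/10000 ≈ 0.886700
step 5 [5y] zero: DF = P = 8457/10000 ≈ 0.845700
step 6 [6y] bond c/1=3/200: DF=(360597/400000 − 3/200·(0.957800+0.953200+0.915300+0.886700+0.845700))/(1+3/200) = 513/625 ≈ 0.820800

1 1 4789/5000
2 2 2383/2500
3 3 9153/10000
4 4 8867/10000
5 5 8457/10000
6 6 513/625
DF(6y) is solved at step 6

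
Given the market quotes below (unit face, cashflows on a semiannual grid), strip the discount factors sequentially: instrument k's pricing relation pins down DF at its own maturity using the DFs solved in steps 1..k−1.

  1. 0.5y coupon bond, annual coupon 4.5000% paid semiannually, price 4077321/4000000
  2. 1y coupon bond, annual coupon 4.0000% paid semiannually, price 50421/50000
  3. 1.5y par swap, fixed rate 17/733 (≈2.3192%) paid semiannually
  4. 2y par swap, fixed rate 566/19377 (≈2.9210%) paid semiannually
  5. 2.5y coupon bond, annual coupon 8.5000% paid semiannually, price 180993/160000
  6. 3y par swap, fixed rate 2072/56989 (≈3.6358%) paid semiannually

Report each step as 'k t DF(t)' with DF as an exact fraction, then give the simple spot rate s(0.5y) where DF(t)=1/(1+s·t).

step 1 [0.5y] bond c/2=9/400: DF=(4077321/4000000 − 9/400·(0))/(1+9/400) = 9969/10000 ≈ 0.996900
step 2 [1y] bond c/2=1/50: DF=(50421/50000 − 1/50·(0.996900))/(1+1/50) = 9691/10000 ≈ 0.969100
step 3 [1.5y] swap r/2=17/1466: DF=(1 − 17/1466·(0.996900+0.969100))/(1+17/1466) = 483/500 ≈ 0.966000
step 4 [2y] swap r/2=283/19377: DF=(1 − 283/19377·(0.996900+0.969100+0.966000))/(1+283/19377) = 4717/5000 ≈ 0.943400
step 5 [2.5y] bond c/2=17/400: DF=(180993/160000 − 17/400·(0.996900+0.969100+0.966000+0.943400))/(1+17/400) = 9271/10000 ≈ 0.927100
step 6 [3y] swap r/2=1036/56989: DF=(1 − 1036/56989·(0.996900+0.969100+0.966000+0.943400+0.927100))/(1+1036/56989) = 2241/2500 ≈ 0.896400

1 1/2 9969/10000
2 1 9691/10000
3 3/2 483/500
4 2 4717/5000
5 5/2 9271/10000
6 3 2241/2500
s(0.5y) = (1/(9969/10000) − 1)/(1/2) = 62/9969 ≈ 0.6219%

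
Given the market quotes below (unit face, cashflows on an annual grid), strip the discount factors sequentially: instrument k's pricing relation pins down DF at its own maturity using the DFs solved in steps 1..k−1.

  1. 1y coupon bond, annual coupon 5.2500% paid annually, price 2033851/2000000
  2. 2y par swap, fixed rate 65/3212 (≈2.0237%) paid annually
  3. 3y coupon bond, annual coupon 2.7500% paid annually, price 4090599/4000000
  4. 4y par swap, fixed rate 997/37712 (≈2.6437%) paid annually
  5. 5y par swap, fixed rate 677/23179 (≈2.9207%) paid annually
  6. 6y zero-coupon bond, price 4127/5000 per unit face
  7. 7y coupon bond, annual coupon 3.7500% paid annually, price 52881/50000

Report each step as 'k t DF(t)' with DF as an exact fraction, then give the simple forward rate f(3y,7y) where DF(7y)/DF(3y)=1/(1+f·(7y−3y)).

step 1 [1y] bond c/1=21/400: DF=(2033851/2000000 − 21/400·(0))/(1+21/400) = 4831/5000 ≈ 0.966200
step 2 [2y] swap r/1=65/3212: DF=(1 − 65/3212·(0.966200))/(1+65/3212) = 961/1000 ≈ 0.961000
step 3 [3y] bond c/1=11/400: DF=(4090599/4000000 − 11/400·(0.966200+0.961000))/(1+11/400) = 9437/10000 ≈ 0.943700
step 4 [4y] swap r/1=997/37712: DF=(1 − 997/37712·(0.966200+0.961000+0.943700))/(1+997/37712) = 9003/10000 ≈ 0.900300
step 5 [5y] swap r/1=677/23179: DF=(1 − 677/23179·(0.966200+0.961000+0.943700+0.900300))/(1+677/23179) = 4323/5000 ≈ 0.864600
step 6 [6y] zero: DF = P = 4127/5000 ≈ 0.825400
step 7 [7y] bond c/1=3/80: DF=(52881/50000 − 3/80·(0.966200+0.961000+0.943700+0.900300+0.864600+0.825400))/(1+3/80) = 411/500 ≈ 0.822000

1 1 4831/5000
2 2 961/1000
3 3 9437/10000
4 4 9003/10000
5 5 4323/5000
6 6 4127/5000
7 7 411/500
f(3y,7y) = ((9437/10000)/(411/500) − 1)/(4) = 1217/32880 ≈ 3.7013%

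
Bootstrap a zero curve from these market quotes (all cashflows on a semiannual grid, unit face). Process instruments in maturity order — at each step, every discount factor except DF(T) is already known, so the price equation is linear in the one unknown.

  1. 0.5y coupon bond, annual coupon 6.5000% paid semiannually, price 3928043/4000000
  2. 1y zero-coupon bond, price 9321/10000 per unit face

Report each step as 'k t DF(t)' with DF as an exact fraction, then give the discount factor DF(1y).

step 1 [0.5y] bond c/2=13/400: DF=(3928043/4000000 − 13/400·(0))/(1+13/400) = 9511/10000 ≈ 0.951100
step 2 [1y] zero: DF = P = 9321/10000 ≈ 0.932100

1 1/2 9511/10000
2 1 9321/10000
DF(1y) = 9321/10000 ≈ 0.932100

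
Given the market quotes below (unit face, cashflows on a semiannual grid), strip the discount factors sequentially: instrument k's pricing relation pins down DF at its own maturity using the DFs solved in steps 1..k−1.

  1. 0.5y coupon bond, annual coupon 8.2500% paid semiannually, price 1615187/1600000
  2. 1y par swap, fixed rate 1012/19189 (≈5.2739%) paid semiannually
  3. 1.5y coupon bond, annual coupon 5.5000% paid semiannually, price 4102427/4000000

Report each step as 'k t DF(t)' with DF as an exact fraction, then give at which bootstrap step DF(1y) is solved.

step 1 [0.5y] bond c/2=33/800: DF=(1615187/1600000 − 33/800·(0))/(1+33/800) = 1939/2000 ≈ 0.969500
step 2 [1y] swap r/2=506/19189: DF=(1 − 506/19189·(0.969500))/(1+506/19189) = 4747/5000 ≈ 0.949400
step 3 [1.5y] bond c/2=11/400: DF=(4102427/4000000 − 11/400·(0.969500+0.949400))/(1+11/400) = 2367/2500 ≈ 0.946800

1 1/2 1939/2000
2 1 4747/5000
3 3/2 2367/2500
DF(1y) is solved at step 2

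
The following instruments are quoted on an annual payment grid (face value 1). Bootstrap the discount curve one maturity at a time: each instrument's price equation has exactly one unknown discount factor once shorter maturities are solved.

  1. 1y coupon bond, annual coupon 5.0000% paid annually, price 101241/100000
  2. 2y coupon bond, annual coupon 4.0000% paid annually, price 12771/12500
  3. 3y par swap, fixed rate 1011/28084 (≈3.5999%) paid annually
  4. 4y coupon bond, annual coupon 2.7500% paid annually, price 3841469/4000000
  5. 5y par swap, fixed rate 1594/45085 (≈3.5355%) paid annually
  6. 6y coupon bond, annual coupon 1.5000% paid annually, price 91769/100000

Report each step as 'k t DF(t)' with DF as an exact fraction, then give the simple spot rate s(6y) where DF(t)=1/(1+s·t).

step 1 [1y] bond c/1=1/20: DF=(101241/100000 − 1/20·(0))/(1+1/20) = 4821/5000 ≈ 0.964200
step 2 [2y] bond c/1=1/25: DF=(12771/12500 − 1/25·(0.964200))/(1+1/25) = 9453/10000 ≈ 0.945300
step 3 [3y] swap r/1=1011/28084: DF=(1 − 1011/28084·(0.964200+0.945300))/(1+1011/28084) = 8989/10000 ≈ 0.898900
step 4 [4y] bond c/1=11/400: DF=(3841469/4000000 − 11/400·(0.964200+0.945300+0.898900))/(1+11/400) = 1719/2000 ≈ 0.859500
step 5 [5y] swap r/1=1594/45085: DF=(1 − 1594/45085·(0.964200+0.945300+0.898900+0.859500))/(1+1594/45085) = 4203/5000 ≈ 0.840600
step 6 [6y] bond c/1=3/200: DF=(91769/100000 − 3/200·(0.964200+0.945300+0.898900+0.859500+0.840600))/(1+3/200) = 67/80 ≈ 0.837500

1 1 4821/5000
2 2 9453/10000
3 3 8989/10000
4 4 1719/2000
5 5 4203/5000
6 6 67/80
s(6y) = (1/(67/80) − 1)/(6) = 13/402 ≈ 3.2338%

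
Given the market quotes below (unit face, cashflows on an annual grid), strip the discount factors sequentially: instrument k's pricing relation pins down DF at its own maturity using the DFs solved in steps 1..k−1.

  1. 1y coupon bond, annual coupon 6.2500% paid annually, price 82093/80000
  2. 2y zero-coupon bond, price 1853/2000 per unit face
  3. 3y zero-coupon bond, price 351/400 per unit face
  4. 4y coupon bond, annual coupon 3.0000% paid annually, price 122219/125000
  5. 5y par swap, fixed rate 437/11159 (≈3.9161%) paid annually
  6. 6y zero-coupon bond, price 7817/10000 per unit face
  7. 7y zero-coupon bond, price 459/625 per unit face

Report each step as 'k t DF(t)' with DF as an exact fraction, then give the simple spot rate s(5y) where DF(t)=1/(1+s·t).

1 1 4829/5000
2 2 1853/2000
3 3 351/400
4 4 4343/5000
5 5 2063/2500
6 6 7817/10000
7 7 459/625
s(5y) = (1/(2063/2500) − 1)/(5) = 437/10315 ≈ 4.2365%

step 1 [1y] bond c/1=1/16: DF=(82093/80000 − 1/16·(0))/(1+1/16) = 4829/5000 ≈ 0.965800
step 2 [2y] zero: DF = P = 1853/2000 ≈ 0.926500
step 3 [3y] zero: DF = P = 351/400 ≈ 0.877500
step 4 [4y] bond c/1=3/100: DF=(122219/125000 − 3/100·(0.965800+0.926500+0.877500))/(1+3/100) = 4343/5000 ≈ 0.868600
step 5 [5y] swap r/1=437/11159: DF=(1 − 437/11159·(0.965800+0.926500+0.877500+0.868600))/(1+437/11159) = 2063/2500 ≈ 0.825200
step 6 [6y] zero: DF = P = 7817/10000 ≈ 0.781700
step 7 [7y] zero: DF = P = 459/625 ≈ 0.734400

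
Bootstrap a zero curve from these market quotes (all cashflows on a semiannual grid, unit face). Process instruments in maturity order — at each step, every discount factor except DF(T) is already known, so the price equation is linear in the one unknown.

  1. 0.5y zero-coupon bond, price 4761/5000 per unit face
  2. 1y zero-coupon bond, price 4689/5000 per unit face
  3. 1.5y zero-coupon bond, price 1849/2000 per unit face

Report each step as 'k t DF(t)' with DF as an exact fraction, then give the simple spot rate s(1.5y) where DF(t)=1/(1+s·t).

step 1 [0.5y] zero: DF = P = 4761/5000 ≈ 0.952200
step 2 [1y] zero: DF = P = 4689/5000 ≈ 0.937800
step 3 [1.5y] zero: DF = P = 1849/2000 ≈ 0.924500

1 1/2 4761/5000
2 1 4689/5000
3 3/2 1849/2000
s(1.5y) = (1/(1849/2000) − 1)/(3/2) = 302/5547 ≈ 5.4444%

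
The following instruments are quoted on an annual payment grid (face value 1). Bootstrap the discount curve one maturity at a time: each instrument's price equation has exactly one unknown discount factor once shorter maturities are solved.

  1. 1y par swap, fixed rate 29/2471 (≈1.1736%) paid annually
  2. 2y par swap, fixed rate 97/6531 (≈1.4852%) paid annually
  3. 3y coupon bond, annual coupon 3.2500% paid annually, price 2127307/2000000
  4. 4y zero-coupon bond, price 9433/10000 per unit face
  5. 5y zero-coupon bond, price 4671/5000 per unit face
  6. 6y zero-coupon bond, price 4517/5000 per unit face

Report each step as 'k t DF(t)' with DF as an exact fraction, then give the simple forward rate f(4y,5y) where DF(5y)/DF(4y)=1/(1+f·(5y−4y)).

step 1 [1y] swap r/1=29/2471: DF=(1 − 29/2471·(0))/(1+29/2471) = 2471/2500 ≈ 0.988400
step 2 [2y] swap r/1=97/6531: DF=(1 − 97/6531·(0.988400))/(1+97/6531) = 9709/10000 ≈ 0.970900
step 3 [3y] bond c/1=13/400: DF=(2127307/2000000 − 13/400·(0.988400+0.970900))/(1+13/400) = 1937/2000 ≈ 0.968500
step 4 [4y] zero: DF = P = 9433/10000 ≈ 0.943300
step 5 [5y] zero: DF = P = 4671/5000 ≈ 0.934200
step 6 [6y] zero: DF = P = 4517/5000 ≈ 0.903400

1 1 2471/2500
2 2 9709/10000
3 3 1937/2000
4 4 9433/10000
5 5 4671/5000
6 6 4517/5000
f(4y,5y) = ((9433/10000)/(4671/5000) − 1)/(1) = 91/9342 ≈ 0.9741%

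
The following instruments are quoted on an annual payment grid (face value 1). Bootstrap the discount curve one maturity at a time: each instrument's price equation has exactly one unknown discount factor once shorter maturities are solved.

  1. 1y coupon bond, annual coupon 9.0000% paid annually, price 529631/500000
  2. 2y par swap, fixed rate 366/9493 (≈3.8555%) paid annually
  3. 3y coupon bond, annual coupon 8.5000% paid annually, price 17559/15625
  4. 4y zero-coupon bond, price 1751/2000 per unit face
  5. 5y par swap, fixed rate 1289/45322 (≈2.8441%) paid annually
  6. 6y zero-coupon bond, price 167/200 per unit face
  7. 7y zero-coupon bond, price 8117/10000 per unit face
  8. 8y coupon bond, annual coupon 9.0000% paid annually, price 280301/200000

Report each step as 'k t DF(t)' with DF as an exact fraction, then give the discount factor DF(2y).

1 1 4859/5000
2 2 2317/2500
3 3 887/1000
4 4 1751/2000
5 5 8711/10000
6 6 167/200
7 7 8117/10000
8 8 1939/2500
DF(2y) = 2317/2500 ≈ 0.926800

step 1 [1y] bond c/1=9/100: DF=(529631/500000 − 9/100·(0))/(1+9/100) = 4859/5000 ≈ 0.971800
step 2 [2y] swap r/1=366/9493: DF=(1 − 366/9493·(0.971800))/(1+366/9493) = 2317/2500 ≈ 0.926800
step 3 [3y] bond c/1=17/200: DF=(17559/15625 − 17/200·(0.971800+0.926800))/(1+17/200) = 887/1000 ≈ 0.887000
step 4 [4y] zero: DF = P = 1751/2000 ≈ 0.875500
step 5 [5y] swap r/1=1289/45322: DF=(1 − 1289/45322·(0.971800+0.926800+0.887000+0.875500))/(1+1289/45322) = 8711/10000 ≈ 0.871100
step 6 [6y] zero: DF = P = 167/200 ≈ 0.835000
step 7 [7y] zero: DF = P = 8117/10000 ≈ 0.811700
step 8 [8y] bond c/1=9/100: DF=(280301/200000 − 9/100·(0.971800+0.926800+0.887000+0.875500+0.871100+0.835000+0.811700))/(1+9/100) = 1939/2500 ≈ 0.775600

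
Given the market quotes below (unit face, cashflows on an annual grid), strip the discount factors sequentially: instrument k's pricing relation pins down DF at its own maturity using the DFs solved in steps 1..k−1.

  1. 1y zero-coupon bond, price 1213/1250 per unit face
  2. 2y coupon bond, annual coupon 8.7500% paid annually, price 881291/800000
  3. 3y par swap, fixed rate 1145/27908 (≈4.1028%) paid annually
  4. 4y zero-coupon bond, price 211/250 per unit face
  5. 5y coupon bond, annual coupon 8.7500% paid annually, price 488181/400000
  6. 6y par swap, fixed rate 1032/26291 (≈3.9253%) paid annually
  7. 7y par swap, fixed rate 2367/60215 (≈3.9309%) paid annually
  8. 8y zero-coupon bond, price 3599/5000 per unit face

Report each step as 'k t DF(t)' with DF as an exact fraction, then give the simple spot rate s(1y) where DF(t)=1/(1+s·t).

1 1 1213/1250
2 2 9349/10000
3 3 1771/2000
4 4 211/250
5 5 4149/5000
6 6 496/625
7 7 7633/10000
8 8 3599/5000
s(1y) = (1/(1213/1250) − 1)/(1) = 37/1213 ≈ 3.0503%

step 1 [1y] zero: DF = P = 1213/1250 ≈ 0.970400
step 2 [2y] bond c/1=7/80: DF=(881291/800000 − 7/80·(0.970400))/(1+7/80) = 9349/10000 ≈ 0.934900
step 3 [3y] swap r/1=1145/27908: DF=(1 − 1145/27908·(0.970400+0.934900))/(1+1145/27908) = 1771/2000 ≈ 0.885500
step 4 [4y] zero: DF = P = 211/250 ≈ 0.844000
step 5 [5y] bond c/1=7/80: DF=(488181/400000 − 7/80·(0.970400+0.934900+0.885500+0.844000))/(1+7/80) = 4149/5000 ≈ 0.829800
step 6 [6y] swap r/1=1032/26291: DF=(1 − 1032/26291·(0.970400+0.934900+0.885500+0.844000+0.829800))/(1+1032/26291) = 496/625 ≈ 0.793600
step 7 [7y] swap r/1=2367/60215: DF=(1 − 2367/60215·(0.970400+0.934900+0.885500+0.844000+0.829800+0.793600))/(1+2367/60215) = 7633/10000 ≈ 0.763300
step 8 [8y] zero: DF = P = 3599/5000 ≈ 0.719800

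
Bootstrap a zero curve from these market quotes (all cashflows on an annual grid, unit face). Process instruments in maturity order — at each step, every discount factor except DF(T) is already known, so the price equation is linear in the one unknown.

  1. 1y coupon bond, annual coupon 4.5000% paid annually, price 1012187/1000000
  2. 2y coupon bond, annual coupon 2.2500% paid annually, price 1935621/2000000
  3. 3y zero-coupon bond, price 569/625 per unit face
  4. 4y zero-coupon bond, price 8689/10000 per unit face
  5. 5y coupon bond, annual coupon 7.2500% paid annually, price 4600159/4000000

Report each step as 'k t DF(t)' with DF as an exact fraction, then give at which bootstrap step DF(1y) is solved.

step 1 [1y] bond c/1=9/200: DF=(1012187/1000000 − 9/200·(0))/(1+9/200) = 4843/5000 ≈ 0.968600
step 2 [2y] bond c/1=9/400: DF=(1935621/2000000 − 9/400·(0.968600))/(1+9/400) = 2313/2500 ≈ 0.925200
step 3 [3y] zero: DF = P = 569/625 ≈ 0.910400
step 4 [4y] zero: DF = P = 8689/10000 ≈ 0.868900
step 5 [5y] bond c/1=29/400: DF=(4600159/4000000 − 29/400·(0.968600+0.925200+0.910400+0.868900))/(1+29/400) = 103/125 ≈ 0.824000

1 1 4843/5000
2 2 2313/2500
3 3 569/625
4 4 8689/10000
5 5 103/125
DF(1y) is solved at step 1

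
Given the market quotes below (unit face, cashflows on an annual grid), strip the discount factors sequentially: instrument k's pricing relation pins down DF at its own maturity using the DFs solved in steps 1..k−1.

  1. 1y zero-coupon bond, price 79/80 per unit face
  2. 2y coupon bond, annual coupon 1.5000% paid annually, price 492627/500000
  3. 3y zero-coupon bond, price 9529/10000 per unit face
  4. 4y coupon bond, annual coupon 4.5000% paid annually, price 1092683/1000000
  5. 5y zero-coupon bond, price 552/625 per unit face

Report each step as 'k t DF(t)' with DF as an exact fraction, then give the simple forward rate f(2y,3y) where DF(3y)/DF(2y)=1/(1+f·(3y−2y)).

1 1 79/80
2 2 9561/10000
3 3 9529/10000
4 4 9209/10000
5 5 552/625
f(2y,3y) = ((9561/10000)/(9529/10000) − 1)/(1) = 32/9529 ≈ 0.3358%

step 1 [1y] zero: DF = P = 79/80 ≈ 0.987500
step 2 [2y] bond c/1=3/200: DF=(492627/500000 − 3/200·(0.987500))/(1+3/200) = 9561/10000 ≈ 0.956100
step 3 [3y] zero: DF = P = 9529/10000 ≈ 0.952900
step 4 [4y] bond c/1=9/200: DF=(1092683/1000000 − 9/200·(0.987500+0.956100+0.952900))/(1+9/200) = 9209/10000 ≈ 0.920900
step 5 [5y] zero: DF = P = 552/625 ≈ 0.883200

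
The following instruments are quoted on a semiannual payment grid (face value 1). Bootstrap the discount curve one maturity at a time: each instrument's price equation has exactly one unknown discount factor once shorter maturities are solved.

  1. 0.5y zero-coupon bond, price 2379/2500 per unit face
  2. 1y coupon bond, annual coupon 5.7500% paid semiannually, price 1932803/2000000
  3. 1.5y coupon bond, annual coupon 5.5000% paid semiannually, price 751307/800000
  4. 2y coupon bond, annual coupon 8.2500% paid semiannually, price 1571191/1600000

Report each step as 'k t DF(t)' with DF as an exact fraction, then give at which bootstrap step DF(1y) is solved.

step 1 [0.5y] zero: DF = P = 2379/2500 ≈ 0.951600
step 2 [1y] bond c/2=23/800: DF=(1932803/2000000 − 23/800·(0.951600))/(1+23/800) = 1141/1250 ≈ 0.912800
step 3 [1.5y] bond c/2=11/400: DF=(751307/800000 − 11/400·(0.951600+0.912800))/(1+11/400) = 8641/10000 ≈ 0.864100
step 4 [2y] bond c/2=33/800: DF=(1571191/1600000 − 33/800·(0.951600+0.912800+0.864100))/(1+33/800) = 167/200 ≈ 0.835000

1 1/2 2379/2500
2 1 1141/1250
3 3/2 8641/10000
4 2 167/200
DF(1y) is solved at step 2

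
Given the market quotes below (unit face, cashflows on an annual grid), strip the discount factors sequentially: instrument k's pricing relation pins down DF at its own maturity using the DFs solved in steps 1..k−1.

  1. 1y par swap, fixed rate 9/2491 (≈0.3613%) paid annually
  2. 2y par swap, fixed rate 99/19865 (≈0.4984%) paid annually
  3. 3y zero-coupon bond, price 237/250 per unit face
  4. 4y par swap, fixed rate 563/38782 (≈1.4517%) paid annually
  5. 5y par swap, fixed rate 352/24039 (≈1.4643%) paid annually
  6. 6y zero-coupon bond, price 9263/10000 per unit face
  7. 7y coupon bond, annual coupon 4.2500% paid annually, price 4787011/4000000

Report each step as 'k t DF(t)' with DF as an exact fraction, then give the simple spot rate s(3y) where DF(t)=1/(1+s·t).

step 1 [1y] swap r/1=9/2491: DF=(1 − 9/2491·(0))/(1+9/2491) = 2491/2500 ≈ 0.996400
step 2 [2y] swap r/1=99/19865: DF=(1 − 99/19865·(0.996400))/(1+99/19865) = 9901/10000 ≈ 0.990100
step 3 [3y] zero: DF = P = 237/250 ≈ 0.948000
step 4 [4y] swap r/1=563/38782: DF=(1 − 563/38782·(0.996400+0.990100+0.948000))/(1+563/38782) = 9437/10000 ≈ 0.943700
step 5 [5y] swap r/1=352/24039: DF=(1 − 352/24039·(0.996400+0.990100+0.948000+0.943700))/(1+352/24039) = 581/625 ≈ 0.929600
step 6 [6y] zero: DF = P = 9263/10000 ≈ 0.926300
step 7 [7y] bond c/1=17/400: DF=(4787011/4000000 − 17/400·(0.996400+0.990100+0.948000+0.943700+0.929600+0.926300))/(1+17/400) = 4571/5000 ≈ 0.914200

1 1 2491/2500
2 2 9901/10000
3 3 237/250
4 4 9437/10000
5 5 581/625
6 6 9263/10000
7 7 4571/5000
s(3y) = (1/(237/250) − 1)/(3) = 13/711 ≈ 1.8284%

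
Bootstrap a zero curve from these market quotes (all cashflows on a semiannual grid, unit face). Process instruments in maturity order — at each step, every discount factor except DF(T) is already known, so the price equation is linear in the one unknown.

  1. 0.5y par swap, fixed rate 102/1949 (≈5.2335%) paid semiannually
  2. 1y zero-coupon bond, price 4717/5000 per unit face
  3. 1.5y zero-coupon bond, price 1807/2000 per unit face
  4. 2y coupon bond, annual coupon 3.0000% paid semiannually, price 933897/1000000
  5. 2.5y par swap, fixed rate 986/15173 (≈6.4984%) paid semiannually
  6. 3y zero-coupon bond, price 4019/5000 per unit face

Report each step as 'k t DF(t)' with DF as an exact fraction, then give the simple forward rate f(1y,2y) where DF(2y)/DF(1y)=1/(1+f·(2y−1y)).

step 1 [0.5y] swap r/2=51/1949: DF=(1 − 51/1949·(0))/(1+51/1949) = 1949/2000 ≈ 0.974500
step 2 [1y] zero: DF = P = 4717/5000 ≈ 0.943400
step 3 [1.5y] zero: DF = P = 1807/2000 ≈ 0.903500
step 4 [2y] bond c/2=3/200: DF=(933897/1000000 − 3/200·(0.974500+0.943400+0.903500))/(1+3/200) = 549/625 ≈ 0.878400
step 5 [2.5y] swap r/2=493/15173: DF=(1 − 493/15173·(0.974500+0.943400+0.903500+0.878400))/(1+493/15173) = 8521/10000 ≈ 0.852100
step 6 [3y] zero: DF = P = 4019/5000 ≈ 0.803800

1 1/2 1949/2000
2 1 4717/5000
3 3/2 1807/2000
4 2 549/625
5 5/2 8521/10000
6 3 4019/5000
f(1y,2y) = ((4717/5000)/(549/625) − 1)/(1) = 325/4392 ≈ 7.3998%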